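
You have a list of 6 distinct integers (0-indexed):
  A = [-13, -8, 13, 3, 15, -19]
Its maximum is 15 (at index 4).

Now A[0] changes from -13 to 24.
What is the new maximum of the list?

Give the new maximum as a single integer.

Answer: 24

Derivation:
Old max = 15 (at index 4)
Change: A[0] -13 -> 24
Changed element was NOT the old max.
  New max = max(old_max, new_val) = max(15, 24) = 24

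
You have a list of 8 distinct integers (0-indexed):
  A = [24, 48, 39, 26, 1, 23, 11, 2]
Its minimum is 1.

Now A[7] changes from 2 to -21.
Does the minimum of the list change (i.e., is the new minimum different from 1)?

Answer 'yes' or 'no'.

Old min = 1
Change: A[7] 2 -> -21
Changed element was NOT the min; min changes only if -21 < 1.
New min = -21; changed? yes

Answer: yes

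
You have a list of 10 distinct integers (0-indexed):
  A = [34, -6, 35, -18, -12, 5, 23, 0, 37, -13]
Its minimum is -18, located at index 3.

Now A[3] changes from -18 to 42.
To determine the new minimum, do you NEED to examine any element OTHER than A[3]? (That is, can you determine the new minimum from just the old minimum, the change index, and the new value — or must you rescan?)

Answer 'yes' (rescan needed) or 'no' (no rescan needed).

Old min = -18 at index 3
Change at index 3: -18 -> 42
Index 3 WAS the min and new value 42 > old min -18. Must rescan other elements to find the new min.
Needs rescan: yes

Answer: yes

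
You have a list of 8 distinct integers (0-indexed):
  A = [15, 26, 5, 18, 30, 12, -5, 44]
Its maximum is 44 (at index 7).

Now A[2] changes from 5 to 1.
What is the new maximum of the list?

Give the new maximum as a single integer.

Old max = 44 (at index 7)
Change: A[2] 5 -> 1
Changed element was NOT the old max.
  New max = max(old_max, new_val) = max(44, 1) = 44

Answer: 44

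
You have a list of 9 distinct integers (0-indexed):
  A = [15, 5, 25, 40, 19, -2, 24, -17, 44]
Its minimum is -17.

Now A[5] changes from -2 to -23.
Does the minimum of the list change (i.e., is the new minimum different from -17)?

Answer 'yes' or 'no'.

Old min = -17
Change: A[5] -2 -> -23
Changed element was NOT the min; min changes only if -23 < -17.
New min = -23; changed? yes

Answer: yes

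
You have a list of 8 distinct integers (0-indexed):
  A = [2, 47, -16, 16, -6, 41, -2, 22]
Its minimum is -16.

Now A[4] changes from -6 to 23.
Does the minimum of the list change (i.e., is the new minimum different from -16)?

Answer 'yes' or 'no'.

Old min = -16
Change: A[4] -6 -> 23
Changed element was NOT the min; min changes only if 23 < -16.
New min = -16; changed? no

Answer: no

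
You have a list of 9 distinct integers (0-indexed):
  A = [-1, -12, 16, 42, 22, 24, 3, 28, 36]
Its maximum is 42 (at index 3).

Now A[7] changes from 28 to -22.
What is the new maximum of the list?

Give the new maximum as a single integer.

Answer: 42

Derivation:
Old max = 42 (at index 3)
Change: A[7] 28 -> -22
Changed element was NOT the old max.
  New max = max(old_max, new_val) = max(42, -22) = 42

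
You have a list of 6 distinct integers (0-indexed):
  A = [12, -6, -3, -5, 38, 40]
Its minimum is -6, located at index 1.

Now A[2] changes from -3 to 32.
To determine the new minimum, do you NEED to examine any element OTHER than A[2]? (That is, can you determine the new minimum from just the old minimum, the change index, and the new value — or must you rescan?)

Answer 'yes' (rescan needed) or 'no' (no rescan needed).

Old min = -6 at index 1
Change at index 2: -3 -> 32
Index 2 was NOT the min. New min = min(-6, 32). No rescan of other elements needed.
Needs rescan: no

Answer: no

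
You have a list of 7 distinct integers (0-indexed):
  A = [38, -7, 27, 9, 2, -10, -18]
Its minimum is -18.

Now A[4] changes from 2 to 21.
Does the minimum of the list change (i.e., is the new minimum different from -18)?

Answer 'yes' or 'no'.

Old min = -18
Change: A[4] 2 -> 21
Changed element was NOT the min; min changes only if 21 < -18.
New min = -18; changed? no

Answer: no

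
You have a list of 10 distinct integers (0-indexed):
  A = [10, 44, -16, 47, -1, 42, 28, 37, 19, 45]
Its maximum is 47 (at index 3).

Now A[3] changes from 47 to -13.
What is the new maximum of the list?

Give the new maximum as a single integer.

Answer: 45

Derivation:
Old max = 47 (at index 3)
Change: A[3] 47 -> -13
Changed element WAS the max -> may need rescan.
  Max of remaining elements: 45
  New max = max(-13, 45) = 45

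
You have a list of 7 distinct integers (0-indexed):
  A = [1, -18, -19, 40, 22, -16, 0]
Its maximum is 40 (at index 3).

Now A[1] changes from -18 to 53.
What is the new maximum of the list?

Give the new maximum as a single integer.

Answer: 53

Derivation:
Old max = 40 (at index 3)
Change: A[1] -18 -> 53
Changed element was NOT the old max.
  New max = max(old_max, new_val) = max(40, 53) = 53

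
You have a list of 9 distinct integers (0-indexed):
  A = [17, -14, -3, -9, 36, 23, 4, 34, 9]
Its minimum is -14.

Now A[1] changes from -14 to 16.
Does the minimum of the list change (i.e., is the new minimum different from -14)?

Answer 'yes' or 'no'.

Old min = -14
Change: A[1] -14 -> 16
Changed element was the min; new min must be rechecked.
New min = -9; changed? yes

Answer: yes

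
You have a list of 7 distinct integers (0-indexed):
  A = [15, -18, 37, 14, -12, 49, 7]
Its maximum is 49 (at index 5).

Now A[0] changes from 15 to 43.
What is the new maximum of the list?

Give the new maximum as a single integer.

Answer: 49

Derivation:
Old max = 49 (at index 5)
Change: A[0] 15 -> 43
Changed element was NOT the old max.
  New max = max(old_max, new_val) = max(49, 43) = 49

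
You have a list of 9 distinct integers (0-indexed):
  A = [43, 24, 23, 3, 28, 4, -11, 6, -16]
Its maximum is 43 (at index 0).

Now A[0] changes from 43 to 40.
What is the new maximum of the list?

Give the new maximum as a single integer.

Old max = 43 (at index 0)
Change: A[0] 43 -> 40
Changed element WAS the max -> may need rescan.
  Max of remaining elements: 28
  New max = max(40, 28) = 40

Answer: 40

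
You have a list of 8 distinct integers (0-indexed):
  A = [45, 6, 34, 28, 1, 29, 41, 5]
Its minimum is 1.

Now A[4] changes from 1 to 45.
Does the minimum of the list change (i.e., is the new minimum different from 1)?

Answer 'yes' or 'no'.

Answer: yes

Derivation:
Old min = 1
Change: A[4] 1 -> 45
Changed element was the min; new min must be rechecked.
New min = 5; changed? yes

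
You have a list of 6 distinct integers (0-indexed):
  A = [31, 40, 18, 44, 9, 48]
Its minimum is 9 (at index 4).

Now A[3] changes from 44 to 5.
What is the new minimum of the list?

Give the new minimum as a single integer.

Old min = 9 (at index 4)
Change: A[3] 44 -> 5
Changed element was NOT the old min.
  New min = min(old_min, new_val) = min(9, 5) = 5

Answer: 5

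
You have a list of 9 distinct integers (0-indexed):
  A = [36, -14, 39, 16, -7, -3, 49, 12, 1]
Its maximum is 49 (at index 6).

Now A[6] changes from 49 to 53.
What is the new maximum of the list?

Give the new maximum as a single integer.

Answer: 53

Derivation:
Old max = 49 (at index 6)
Change: A[6] 49 -> 53
Changed element WAS the max -> may need rescan.
  Max of remaining elements: 39
  New max = max(53, 39) = 53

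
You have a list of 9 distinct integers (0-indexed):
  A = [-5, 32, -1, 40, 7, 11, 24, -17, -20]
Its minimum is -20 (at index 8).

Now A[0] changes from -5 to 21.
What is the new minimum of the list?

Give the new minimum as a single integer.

Answer: -20

Derivation:
Old min = -20 (at index 8)
Change: A[0] -5 -> 21
Changed element was NOT the old min.
  New min = min(old_min, new_val) = min(-20, 21) = -20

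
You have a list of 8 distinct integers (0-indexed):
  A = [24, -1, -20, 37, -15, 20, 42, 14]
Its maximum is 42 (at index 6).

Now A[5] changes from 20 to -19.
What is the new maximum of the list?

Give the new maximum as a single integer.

Old max = 42 (at index 6)
Change: A[5] 20 -> -19
Changed element was NOT the old max.
  New max = max(old_max, new_val) = max(42, -19) = 42

Answer: 42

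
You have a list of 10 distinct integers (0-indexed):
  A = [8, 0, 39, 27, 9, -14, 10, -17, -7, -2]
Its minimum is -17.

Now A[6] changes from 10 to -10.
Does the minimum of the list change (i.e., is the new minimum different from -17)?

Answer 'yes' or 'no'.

Old min = -17
Change: A[6] 10 -> -10
Changed element was NOT the min; min changes only if -10 < -17.
New min = -17; changed? no

Answer: no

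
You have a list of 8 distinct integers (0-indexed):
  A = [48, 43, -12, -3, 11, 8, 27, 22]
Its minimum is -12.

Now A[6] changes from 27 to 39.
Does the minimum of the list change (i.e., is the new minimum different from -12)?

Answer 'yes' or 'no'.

Answer: no

Derivation:
Old min = -12
Change: A[6] 27 -> 39
Changed element was NOT the min; min changes only if 39 < -12.
New min = -12; changed? no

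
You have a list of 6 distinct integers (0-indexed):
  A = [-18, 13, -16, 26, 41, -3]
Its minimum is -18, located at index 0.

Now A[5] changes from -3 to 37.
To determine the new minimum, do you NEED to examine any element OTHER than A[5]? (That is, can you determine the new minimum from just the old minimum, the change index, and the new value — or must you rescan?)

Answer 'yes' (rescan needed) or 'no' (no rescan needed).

Old min = -18 at index 0
Change at index 5: -3 -> 37
Index 5 was NOT the min. New min = min(-18, 37). No rescan of other elements needed.
Needs rescan: no

Answer: no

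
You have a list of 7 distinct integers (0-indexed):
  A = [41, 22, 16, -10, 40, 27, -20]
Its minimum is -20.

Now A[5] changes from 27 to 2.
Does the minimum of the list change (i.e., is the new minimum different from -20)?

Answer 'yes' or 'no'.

Answer: no

Derivation:
Old min = -20
Change: A[5] 27 -> 2
Changed element was NOT the min; min changes only if 2 < -20.
New min = -20; changed? no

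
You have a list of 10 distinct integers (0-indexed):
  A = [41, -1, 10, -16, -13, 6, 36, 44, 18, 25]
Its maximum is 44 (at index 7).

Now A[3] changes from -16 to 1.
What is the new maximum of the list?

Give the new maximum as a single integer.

Answer: 44

Derivation:
Old max = 44 (at index 7)
Change: A[3] -16 -> 1
Changed element was NOT the old max.
  New max = max(old_max, new_val) = max(44, 1) = 44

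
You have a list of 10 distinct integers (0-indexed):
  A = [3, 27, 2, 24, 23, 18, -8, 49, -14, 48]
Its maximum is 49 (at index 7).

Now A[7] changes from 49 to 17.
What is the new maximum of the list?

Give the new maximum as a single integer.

Old max = 49 (at index 7)
Change: A[7] 49 -> 17
Changed element WAS the max -> may need rescan.
  Max of remaining elements: 48
  New max = max(17, 48) = 48

Answer: 48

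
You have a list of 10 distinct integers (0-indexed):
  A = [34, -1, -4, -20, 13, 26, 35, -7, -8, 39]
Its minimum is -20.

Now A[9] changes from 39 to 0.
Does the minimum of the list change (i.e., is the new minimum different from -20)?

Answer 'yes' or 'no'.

Answer: no

Derivation:
Old min = -20
Change: A[9] 39 -> 0
Changed element was NOT the min; min changes only if 0 < -20.
New min = -20; changed? no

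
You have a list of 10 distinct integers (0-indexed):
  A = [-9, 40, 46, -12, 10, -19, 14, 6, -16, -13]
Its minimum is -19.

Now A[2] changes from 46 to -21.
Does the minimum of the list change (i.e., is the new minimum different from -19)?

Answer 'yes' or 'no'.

Answer: yes

Derivation:
Old min = -19
Change: A[2] 46 -> -21
Changed element was NOT the min; min changes only if -21 < -19.
New min = -21; changed? yes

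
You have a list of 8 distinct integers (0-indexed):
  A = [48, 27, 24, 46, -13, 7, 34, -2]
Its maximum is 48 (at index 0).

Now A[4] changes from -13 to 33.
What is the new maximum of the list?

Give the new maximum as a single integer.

Answer: 48

Derivation:
Old max = 48 (at index 0)
Change: A[4] -13 -> 33
Changed element was NOT the old max.
  New max = max(old_max, new_val) = max(48, 33) = 48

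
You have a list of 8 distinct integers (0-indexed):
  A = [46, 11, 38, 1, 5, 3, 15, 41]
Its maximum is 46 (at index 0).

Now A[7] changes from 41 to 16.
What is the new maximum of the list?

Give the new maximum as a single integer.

Old max = 46 (at index 0)
Change: A[7] 41 -> 16
Changed element was NOT the old max.
  New max = max(old_max, new_val) = max(46, 16) = 46

Answer: 46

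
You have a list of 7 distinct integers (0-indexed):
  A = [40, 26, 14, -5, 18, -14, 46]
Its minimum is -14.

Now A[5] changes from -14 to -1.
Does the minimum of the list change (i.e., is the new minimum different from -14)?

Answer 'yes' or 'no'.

Old min = -14
Change: A[5] -14 -> -1
Changed element was the min; new min must be rechecked.
New min = -5; changed? yes

Answer: yes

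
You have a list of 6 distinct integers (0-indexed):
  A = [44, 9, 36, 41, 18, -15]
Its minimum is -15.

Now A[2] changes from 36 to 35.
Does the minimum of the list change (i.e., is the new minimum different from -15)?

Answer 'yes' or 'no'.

Answer: no

Derivation:
Old min = -15
Change: A[2] 36 -> 35
Changed element was NOT the min; min changes only if 35 < -15.
New min = -15; changed? no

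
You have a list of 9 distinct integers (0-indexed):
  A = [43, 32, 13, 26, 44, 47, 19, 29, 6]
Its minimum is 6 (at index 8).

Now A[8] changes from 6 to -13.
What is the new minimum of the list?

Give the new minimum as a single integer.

Old min = 6 (at index 8)
Change: A[8] 6 -> -13
Changed element WAS the min. Need to check: is -13 still <= all others?
  Min of remaining elements: 13
  New min = min(-13, 13) = -13

Answer: -13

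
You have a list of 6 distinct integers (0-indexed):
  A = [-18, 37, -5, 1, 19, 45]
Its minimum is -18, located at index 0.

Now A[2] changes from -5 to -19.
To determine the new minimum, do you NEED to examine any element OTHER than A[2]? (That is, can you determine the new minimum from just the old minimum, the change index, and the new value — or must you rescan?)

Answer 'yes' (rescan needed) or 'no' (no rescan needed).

Old min = -18 at index 0
Change at index 2: -5 -> -19
Index 2 was NOT the min. New min = min(-18, -19). No rescan of other elements needed.
Needs rescan: no

Answer: no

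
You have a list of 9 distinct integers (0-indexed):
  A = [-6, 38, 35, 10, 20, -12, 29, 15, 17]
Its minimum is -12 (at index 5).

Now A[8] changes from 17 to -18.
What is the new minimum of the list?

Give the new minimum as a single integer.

Old min = -12 (at index 5)
Change: A[8] 17 -> -18
Changed element was NOT the old min.
  New min = min(old_min, new_val) = min(-12, -18) = -18

Answer: -18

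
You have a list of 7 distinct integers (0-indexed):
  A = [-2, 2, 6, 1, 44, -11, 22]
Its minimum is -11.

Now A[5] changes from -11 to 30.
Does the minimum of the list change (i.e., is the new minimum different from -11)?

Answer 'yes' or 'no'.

Answer: yes

Derivation:
Old min = -11
Change: A[5] -11 -> 30
Changed element was the min; new min must be rechecked.
New min = -2; changed? yes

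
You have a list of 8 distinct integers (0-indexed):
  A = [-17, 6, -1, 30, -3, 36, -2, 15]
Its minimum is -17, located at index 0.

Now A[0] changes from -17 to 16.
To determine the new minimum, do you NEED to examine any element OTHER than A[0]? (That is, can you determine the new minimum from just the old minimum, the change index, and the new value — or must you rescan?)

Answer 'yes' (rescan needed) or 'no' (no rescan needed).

Answer: yes

Derivation:
Old min = -17 at index 0
Change at index 0: -17 -> 16
Index 0 WAS the min and new value 16 > old min -17. Must rescan other elements to find the new min.
Needs rescan: yes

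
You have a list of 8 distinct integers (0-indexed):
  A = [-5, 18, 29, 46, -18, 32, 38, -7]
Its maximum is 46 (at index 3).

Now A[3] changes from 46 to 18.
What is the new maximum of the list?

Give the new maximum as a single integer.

Old max = 46 (at index 3)
Change: A[3] 46 -> 18
Changed element WAS the max -> may need rescan.
  Max of remaining elements: 38
  New max = max(18, 38) = 38

Answer: 38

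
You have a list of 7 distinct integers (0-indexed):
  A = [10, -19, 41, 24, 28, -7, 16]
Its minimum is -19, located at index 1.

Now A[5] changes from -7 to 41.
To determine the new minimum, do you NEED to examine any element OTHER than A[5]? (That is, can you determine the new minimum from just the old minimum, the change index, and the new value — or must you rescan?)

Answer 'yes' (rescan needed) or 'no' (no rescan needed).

Old min = -19 at index 1
Change at index 5: -7 -> 41
Index 5 was NOT the min. New min = min(-19, 41). No rescan of other elements needed.
Needs rescan: no

Answer: no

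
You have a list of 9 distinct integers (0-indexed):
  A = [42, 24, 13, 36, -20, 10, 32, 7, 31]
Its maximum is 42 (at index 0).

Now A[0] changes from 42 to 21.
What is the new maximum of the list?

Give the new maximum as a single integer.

Old max = 42 (at index 0)
Change: A[0] 42 -> 21
Changed element WAS the max -> may need rescan.
  Max of remaining elements: 36
  New max = max(21, 36) = 36

Answer: 36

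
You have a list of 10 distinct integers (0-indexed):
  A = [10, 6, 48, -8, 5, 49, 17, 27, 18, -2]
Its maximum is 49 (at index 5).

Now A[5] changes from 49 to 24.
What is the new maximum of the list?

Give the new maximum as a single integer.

Old max = 49 (at index 5)
Change: A[5] 49 -> 24
Changed element WAS the max -> may need rescan.
  Max of remaining elements: 48
  New max = max(24, 48) = 48

Answer: 48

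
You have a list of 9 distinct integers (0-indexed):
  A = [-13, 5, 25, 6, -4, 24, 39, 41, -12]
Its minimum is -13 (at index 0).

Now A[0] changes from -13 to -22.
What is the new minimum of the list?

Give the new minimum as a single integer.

Answer: -22

Derivation:
Old min = -13 (at index 0)
Change: A[0] -13 -> -22
Changed element WAS the min. Need to check: is -22 still <= all others?
  Min of remaining elements: -12
  New min = min(-22, -12) = -22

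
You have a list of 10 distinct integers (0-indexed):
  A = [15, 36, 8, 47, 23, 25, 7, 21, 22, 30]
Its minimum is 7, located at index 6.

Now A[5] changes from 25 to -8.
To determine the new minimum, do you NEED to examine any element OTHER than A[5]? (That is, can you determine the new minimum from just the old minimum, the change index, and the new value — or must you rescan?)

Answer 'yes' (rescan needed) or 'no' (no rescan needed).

Answer: no

Derivation:
Old min = 7 at index 6
Change at index 5: 25 -> -8
Index 5 was NOT the min. New min = min(7, -8). No rescan of other elements needed.
Needs rescan: no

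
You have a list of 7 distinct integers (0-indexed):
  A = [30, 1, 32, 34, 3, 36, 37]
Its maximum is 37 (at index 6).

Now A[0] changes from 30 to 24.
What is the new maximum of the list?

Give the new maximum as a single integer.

Old max = 37 (at index 6)
Change: A[0] 30 -> 24
Changed element was NOT the old max.
  New max = max(old_max, new_val) = max(37, 24) = 37

Answer: 37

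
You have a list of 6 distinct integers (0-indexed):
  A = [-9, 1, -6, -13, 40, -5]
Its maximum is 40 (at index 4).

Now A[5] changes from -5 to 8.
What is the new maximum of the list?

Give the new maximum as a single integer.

Answer: 40

Derivation:
Old max = 40 (at index 4)
Change: A[5] -5 -> 8
Changed element was NOT the old max.
  New max = max(old_max, new_val) = max(40, 8) = 40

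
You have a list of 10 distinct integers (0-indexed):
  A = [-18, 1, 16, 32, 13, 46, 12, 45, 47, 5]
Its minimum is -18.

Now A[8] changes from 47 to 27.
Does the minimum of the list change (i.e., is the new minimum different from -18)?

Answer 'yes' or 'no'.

Answer: no

Derivation:
Old min = -18
Change: A[8] 47 -> 27
Changed element was NOT the min; min changes only if 27 < -18.
New min = -18; changed? no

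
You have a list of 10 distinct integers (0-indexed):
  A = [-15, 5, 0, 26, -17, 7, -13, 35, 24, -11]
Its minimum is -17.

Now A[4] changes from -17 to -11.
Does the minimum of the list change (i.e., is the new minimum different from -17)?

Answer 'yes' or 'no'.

Answer: yes

Derivation:
Old min = -17
Change: A[4] -17 -> -11
Changed element was the min; new min must be rechecked.
New min = -15; changed? yes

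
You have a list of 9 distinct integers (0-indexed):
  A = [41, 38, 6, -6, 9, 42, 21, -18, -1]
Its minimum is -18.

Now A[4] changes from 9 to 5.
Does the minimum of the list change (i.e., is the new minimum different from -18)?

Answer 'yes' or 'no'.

Answer: no

Derivation:
Old min = -18
Change: A[4] 9 -> 5
Changed element was NOT the min; min changes only if 5 < -18.
New min = -18; changed? no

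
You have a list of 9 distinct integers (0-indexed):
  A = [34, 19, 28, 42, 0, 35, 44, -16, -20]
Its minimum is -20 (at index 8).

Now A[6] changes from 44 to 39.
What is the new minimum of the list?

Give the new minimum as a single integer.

Old min = -20 (at index 8)
Change: A[6] 44 -> 39
Changed element was NOT the old min.
  New min = min(old_min, new_val) = min(-20, 39) = -20

Answer: -20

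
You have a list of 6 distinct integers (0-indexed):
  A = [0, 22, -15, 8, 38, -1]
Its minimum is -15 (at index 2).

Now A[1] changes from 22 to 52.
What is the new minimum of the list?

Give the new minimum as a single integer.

Answer: -15

Derivation:
Old min = -15 (at index 2)
Change: A[1] 22 -> 52
Changed element was NOT the old min.
  New min = min(old_min, new_val) = min(-15, 52) = -15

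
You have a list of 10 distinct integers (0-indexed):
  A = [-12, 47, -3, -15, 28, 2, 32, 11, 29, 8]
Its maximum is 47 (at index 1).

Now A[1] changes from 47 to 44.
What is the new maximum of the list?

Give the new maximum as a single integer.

Old max = 47 (at index 1)
Change: A[1] 47 -> 44
Changed element WAS the max -> may need rescan.
  Max of remaining elements: 32
  New max = max(44, 32) = 44

Answer: 44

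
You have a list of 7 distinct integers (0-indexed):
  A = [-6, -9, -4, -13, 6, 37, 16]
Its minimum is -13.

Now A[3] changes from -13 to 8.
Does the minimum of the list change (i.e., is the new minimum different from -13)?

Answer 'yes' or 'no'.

Answer: yes

Derivation:
Old min = -13
Change: A[3] -13 -> 8
Changed element was the min; new min must be rechecked.
New min = -9; changed? yes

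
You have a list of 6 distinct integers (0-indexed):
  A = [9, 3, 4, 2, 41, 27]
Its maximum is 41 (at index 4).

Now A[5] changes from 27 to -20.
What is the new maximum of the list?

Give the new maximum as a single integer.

Old max = 41 (at index 4)
Change: A[5] 27 -> -20
Changed element was NOT the old max.
  New max = max(old_max, new_val) = max(41, -20) = 41

Answer: 41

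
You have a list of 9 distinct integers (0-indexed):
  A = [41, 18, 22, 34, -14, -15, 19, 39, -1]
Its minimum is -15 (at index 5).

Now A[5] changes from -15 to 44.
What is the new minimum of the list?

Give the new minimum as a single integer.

Answer: -14

Derivation:
Old min = -15 (at index 5)
Change: A[5] -15 -> 44
Changed element WAS the min. Need to check: is 44 still <= all others?
  Min of remaining elements: -14
  New min = min(44, -14) = -14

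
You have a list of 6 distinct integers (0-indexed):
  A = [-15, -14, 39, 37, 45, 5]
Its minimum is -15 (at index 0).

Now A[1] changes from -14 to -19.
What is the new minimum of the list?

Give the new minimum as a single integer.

Old min = -15 (at index 0)
Change: A[1] -14 -> -19
Changed element was NOT the old min.
  New min = min(old_min, new_val) = min(-15, -19) = -19

Answer: -19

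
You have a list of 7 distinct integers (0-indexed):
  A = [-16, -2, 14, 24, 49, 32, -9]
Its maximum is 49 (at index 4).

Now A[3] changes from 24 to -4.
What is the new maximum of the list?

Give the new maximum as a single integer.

Answer: 49

Derivation:
Old max = 49 (at index 4)
Change: A[3] 24 -> -4
Changed element was NOT the old max.
  New max = max(old_max, new_val) = max(49, -4) = 49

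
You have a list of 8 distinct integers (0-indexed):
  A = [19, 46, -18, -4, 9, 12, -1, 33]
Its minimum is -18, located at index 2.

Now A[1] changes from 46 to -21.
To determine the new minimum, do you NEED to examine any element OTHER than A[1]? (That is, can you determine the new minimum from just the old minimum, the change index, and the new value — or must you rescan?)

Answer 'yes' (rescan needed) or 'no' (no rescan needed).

Old min = -18 at index 2
Change at index 1: 46 -> -21
Index 1 was NOT the min. New min = min(-18, -21). No rescan of other elements needed.
Needs rescan: no

Answer: no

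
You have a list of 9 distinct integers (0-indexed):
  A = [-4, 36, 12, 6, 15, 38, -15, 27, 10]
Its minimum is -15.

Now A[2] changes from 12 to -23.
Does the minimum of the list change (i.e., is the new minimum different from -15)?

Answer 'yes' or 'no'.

Answer: yes

Derivation:
Old min = -15
Change: A[2] 12 -> -23
Changed element was NOT the min; min changes only if -23 < -15.
New min = -23; changed? yes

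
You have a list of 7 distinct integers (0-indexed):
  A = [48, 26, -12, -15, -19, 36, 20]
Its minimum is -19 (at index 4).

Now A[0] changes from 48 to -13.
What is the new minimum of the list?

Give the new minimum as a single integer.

Old min = -19 (at index 4)
Change: A[0] 48 -> -13
Changed element was NOT the old min.
  New min = min(old_min, new_val) = min(-19, -13) = -19

Answer: -19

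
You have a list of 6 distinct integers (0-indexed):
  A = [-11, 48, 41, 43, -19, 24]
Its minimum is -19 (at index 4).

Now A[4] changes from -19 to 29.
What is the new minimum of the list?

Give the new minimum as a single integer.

Answer: -11

Derivation:
Old min = -19 (at index 4)
Change: A[4] -19 -> 29
Changed element WAS the min. Need to check: is 29 still <= all others?
  Min of remaining elements: -11
  New min = min(29, -11) = -11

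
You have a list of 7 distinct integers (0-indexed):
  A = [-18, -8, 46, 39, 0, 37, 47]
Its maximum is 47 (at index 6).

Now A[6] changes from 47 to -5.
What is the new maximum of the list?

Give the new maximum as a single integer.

Answer: 46

Derivation:
Old max = 47 (at index 6)
Change: A[6] 47 -> -5
Changed element WAS the max -> may need rescan.
  Max of remaining elements: 46
  New max = max(-5, 46) = 46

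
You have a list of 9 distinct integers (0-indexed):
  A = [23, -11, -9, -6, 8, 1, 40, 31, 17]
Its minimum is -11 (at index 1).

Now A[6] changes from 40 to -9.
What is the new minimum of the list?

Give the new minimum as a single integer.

Answer: -11

Derivation:
Old min = -11 (at index 1)
Change: A[6] 40 -> -9
Changed element was NOT the old min.
  New min = min(old_min, new_val) = min(-11, -9) = -11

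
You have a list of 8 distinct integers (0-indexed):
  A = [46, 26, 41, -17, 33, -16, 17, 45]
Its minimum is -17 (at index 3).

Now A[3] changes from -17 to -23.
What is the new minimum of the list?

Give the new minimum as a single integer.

Old min = -17 (at index 3)
Change: A[3] -17 -> -23
Changed element WAS the min. Need to check: is -23 still <= all others?
  Min of remaining elements: -16
  New min = min(-23, -16) = -23

Answer: -23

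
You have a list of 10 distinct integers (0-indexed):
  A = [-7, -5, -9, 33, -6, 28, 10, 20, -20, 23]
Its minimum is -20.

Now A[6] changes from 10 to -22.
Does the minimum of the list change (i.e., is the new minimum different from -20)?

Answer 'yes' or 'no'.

Answer: yes

Derivation:
Old min = -20
Change: A[6] 10 -> -22
Changed element was NOT the min; min changes only if -22 < -20.
New min = -22; changed? yes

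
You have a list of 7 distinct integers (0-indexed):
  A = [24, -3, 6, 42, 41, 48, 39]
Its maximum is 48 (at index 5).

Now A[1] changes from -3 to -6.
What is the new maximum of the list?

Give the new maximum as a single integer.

Old max = 48 (at index 5)
Change: A[1] -3 -> -6
Changed element was NOT the old max.
  New max = max(old_max, new_val) = max(48, -6) = 48

Answer: 48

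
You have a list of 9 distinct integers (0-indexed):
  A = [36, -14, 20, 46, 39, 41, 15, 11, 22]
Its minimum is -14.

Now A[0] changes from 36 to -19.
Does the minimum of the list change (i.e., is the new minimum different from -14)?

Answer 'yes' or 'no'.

Answer: yes

Derivation:
Old min = -14
Change: A[0] 36 -> -19
Changed element was NOT the min; min changes only if -19 < -14.
New min = -19; changed? yes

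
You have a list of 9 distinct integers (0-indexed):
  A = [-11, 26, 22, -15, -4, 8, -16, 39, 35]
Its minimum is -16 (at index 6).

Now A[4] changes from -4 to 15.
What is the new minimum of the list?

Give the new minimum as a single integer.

Old min = -16 (at index 6)
Change: A[4] -4 -> 15
Changed element was NOT the old min.
  New min = min(old_min, new_val) = min(-16, 15) = -16

Answer: -16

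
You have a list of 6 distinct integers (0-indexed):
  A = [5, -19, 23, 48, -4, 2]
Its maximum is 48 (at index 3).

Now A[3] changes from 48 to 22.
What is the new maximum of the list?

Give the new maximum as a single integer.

Answer: 23

Derivation:
Old max = 48 (at index 3)
Change: A[3] 48 -> 22
Changed element WAS the max -> may need rescan.
  Max of remaining elements: 23
  New max = max(22, 23) = 23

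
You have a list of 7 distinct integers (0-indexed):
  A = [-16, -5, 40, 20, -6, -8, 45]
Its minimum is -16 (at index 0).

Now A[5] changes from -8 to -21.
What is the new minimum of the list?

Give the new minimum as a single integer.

Answer: -21

Derivation:
Old min = -16 (at index 0)
Change: A[5] -8 -> -21
Changed element was NOT the old min.
  New min = min(old_min, new_val) = min(-16, -21) = -21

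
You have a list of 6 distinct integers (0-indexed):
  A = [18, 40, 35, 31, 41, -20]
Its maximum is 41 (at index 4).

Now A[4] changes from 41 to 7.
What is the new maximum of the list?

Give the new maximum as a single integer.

Old max = 41 (at index 4)
Change: A[4] 41 -> 7
Changed element WAS the max -> may need rescan.
  Max of remaining elements: 40
  New max = max(7, 40) = 40

Answer: 40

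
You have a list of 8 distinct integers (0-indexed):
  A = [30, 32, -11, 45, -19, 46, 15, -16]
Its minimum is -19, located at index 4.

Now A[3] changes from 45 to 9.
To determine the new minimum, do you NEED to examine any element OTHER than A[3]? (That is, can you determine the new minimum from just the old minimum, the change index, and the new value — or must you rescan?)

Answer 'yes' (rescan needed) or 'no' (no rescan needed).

Answer: no

Derivation:
Old min = -19 at index 4
Change at index 3: 45 -> 9
Index 3 was NOT the min. New min = min(-19, 9). No rescan of other elements needed.
Needs rescan: no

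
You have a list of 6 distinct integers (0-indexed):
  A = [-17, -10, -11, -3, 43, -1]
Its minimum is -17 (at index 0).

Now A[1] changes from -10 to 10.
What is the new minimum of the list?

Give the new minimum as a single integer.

Answer: -17

Derivation:
Old min = -17 (at index 0)
Change: A[1] -10 -> 10
Changed element was NOT the old min.
  New min = min(old_min, new_val) = min(-17, 10) = -17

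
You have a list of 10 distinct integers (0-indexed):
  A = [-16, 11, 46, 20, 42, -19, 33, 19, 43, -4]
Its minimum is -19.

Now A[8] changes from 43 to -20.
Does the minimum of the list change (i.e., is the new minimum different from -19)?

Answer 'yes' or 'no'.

Answer: yes

Derivation:
Old min = -19
Change: A[8] 43 -> -20
Changed element was NOT the min; min changes only if -20 < -19.
New min = -20; changed? yes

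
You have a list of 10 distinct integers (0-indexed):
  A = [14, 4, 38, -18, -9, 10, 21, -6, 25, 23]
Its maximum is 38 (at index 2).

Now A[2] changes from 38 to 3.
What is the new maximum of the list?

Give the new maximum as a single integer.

Answer: 25

Derivation:
Old max = 38 (at index 2)
Change: A[2] 38 -> 3
Changed element WAS the max -> may need rescan.
  Max of remaining elements: 25
  New max = max(3, 25) = 25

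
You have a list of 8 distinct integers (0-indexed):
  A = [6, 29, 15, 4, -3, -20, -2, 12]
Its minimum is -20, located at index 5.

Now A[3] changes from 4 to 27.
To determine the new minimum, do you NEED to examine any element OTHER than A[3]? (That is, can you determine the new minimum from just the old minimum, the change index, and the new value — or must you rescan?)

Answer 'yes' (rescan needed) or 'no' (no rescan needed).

Answer: no

Derivation:
Old min = -20 at index 5
Change at index 3: 4 -> 27
Index 3 was NOT the min. New min = min(-20, 27). No rescan of other elements needed.
Needs rescan: no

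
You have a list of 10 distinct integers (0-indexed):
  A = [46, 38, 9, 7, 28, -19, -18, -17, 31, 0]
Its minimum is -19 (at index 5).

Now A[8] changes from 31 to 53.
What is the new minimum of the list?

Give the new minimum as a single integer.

Old min = -19 (at index 5)
Change: A[8] 31 -> 53
Changed element was NOT the old min.
  New min = min(old_min, new_val) = min(-19, 53) = -19

Answer: -19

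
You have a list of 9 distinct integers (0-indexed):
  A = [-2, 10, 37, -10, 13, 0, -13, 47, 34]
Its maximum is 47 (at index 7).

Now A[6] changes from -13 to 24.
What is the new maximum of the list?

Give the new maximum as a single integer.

Old max = 47 (at index 7)
Change: A[6] -13 -> 24
Changed element was NOT the old max.
  New max = max(old_max, new_val) = max(47, 24) = 47

Answer: 47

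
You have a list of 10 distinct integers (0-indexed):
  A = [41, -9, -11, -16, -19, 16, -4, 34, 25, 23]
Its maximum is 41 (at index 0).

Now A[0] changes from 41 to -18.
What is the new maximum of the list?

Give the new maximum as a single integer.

Answer: 34

Derivation:
Old max = 41 (at index 0)
Change: A[0] 41 -> -18
Changed element WAS the max -> may need rescan.
  Max of remaining elements: 34
  New max = max(-18, 34) = 34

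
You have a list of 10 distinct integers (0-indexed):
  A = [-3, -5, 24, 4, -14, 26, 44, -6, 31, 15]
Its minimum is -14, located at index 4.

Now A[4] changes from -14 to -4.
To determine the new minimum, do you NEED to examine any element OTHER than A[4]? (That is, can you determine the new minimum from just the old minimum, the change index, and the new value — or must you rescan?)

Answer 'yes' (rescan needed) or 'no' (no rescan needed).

Answer: yes

Derivation:
Old min = -14 at index 4
Change at index 4: -14 -> -4
Index 4 WAS the min and new value -4 > old min -14. Must rescan other elements to find the new min.
Needs rescan: yes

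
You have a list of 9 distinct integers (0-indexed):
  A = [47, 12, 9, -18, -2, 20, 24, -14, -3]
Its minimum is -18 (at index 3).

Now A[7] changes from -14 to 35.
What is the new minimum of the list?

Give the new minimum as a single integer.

Answer: -18

Derivation:
Old min = -18 (at index 3)
Change: A[7] -14 -> 35
Changed element was NOT the old min.
  New min = min(old_min, new_val) = min(-18, 35) = -18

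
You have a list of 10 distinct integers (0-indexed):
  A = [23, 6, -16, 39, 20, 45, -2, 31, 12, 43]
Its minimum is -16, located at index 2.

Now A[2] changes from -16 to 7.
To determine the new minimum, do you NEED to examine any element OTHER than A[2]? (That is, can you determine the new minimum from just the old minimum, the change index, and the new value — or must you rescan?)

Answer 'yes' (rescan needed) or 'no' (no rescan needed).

Answer: yes

Derivation:
Old min = -16 at index 2
Change at index 2: -16 -> 7
Index 2 WAS the min and new value 7 > old min -16. Must rescan other elements to find the new min.
Needs rescan: yes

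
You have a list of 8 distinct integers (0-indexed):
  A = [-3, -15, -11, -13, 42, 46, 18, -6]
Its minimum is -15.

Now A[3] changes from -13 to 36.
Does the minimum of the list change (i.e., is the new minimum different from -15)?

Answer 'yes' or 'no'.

Answer: no

Derivation:
Old min = -15
Change: A[3] -13 -> 36
Changed element was NOT the min; min changes only if 36 < -15.
New min = -15; changed? no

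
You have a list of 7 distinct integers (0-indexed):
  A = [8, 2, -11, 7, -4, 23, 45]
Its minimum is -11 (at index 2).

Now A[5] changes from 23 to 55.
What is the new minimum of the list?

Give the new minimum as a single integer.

Old min = -11 (at index 2)
Change: A[5] 23 -> 55
Changed element was NOT the old min.
  New min = min(old_min, new_val) = min(-11, 55) = -11

Answer: -11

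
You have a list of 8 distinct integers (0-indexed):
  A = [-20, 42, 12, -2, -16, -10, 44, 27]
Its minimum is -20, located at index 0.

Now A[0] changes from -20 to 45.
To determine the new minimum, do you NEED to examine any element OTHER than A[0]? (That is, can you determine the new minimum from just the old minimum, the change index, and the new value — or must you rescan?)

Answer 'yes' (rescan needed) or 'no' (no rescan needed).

Answer: yes

Derivation:
Old min = -20 at index 0
Change at index 0: -20 -> 45
Index 0 WAS the min and new value 45 > old min -20. Must rescan other elements to find the new min.
Needs rescan: yes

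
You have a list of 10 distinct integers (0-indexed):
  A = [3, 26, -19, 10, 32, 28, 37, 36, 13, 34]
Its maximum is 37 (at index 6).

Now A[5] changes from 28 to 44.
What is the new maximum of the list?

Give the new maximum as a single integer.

Old max = 37 (at index 6)
Change: A[5] 28 -> 44
Changed element was NOT the old max.
  New max = max(old_max, new_val) = max(37, 44) = 44

Answer: 44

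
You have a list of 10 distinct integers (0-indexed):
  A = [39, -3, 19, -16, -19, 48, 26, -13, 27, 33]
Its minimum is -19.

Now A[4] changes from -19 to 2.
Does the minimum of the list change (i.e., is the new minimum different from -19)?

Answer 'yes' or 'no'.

Old min = -19
Change: A[4] -19 -> 2
Changed element was the min; new min must be rechecked.
New min = -16; changed? yes

Answer: yes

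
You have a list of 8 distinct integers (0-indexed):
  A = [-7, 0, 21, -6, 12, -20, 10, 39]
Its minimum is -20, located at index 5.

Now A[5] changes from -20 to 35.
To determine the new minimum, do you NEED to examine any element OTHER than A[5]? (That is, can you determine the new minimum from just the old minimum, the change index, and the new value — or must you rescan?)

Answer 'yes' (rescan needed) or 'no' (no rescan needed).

Answer: yes

Derivation:
Old min = -20 at index 5
Change at index 5: -20 -> 35
Index 5 WAS the min and new value 35 > old min -20. Must rescan other elements to find the new min.
Needs rescan: yes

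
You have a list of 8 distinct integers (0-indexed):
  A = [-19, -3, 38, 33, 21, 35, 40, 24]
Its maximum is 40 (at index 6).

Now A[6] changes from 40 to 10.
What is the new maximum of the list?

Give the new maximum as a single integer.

Answer: 38

Derivation:
Old max = 40 (at index 6)
Change: A[6] 40 -> 10
Changed element WAS the max -> may need rescan.
  Max of remaining elements: 38
  New max = max(10, 38) = 38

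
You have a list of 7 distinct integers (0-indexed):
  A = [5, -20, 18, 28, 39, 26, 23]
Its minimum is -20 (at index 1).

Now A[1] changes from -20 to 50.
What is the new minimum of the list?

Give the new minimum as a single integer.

Old min = -20 (at index 1)
Change: A[1] -20 -> 50
Changed element WAS the min. Need to check: is 50 still <= all others?
  Min of remaining elements: 5
  New min = min(50, 5) = 5

Answer: 5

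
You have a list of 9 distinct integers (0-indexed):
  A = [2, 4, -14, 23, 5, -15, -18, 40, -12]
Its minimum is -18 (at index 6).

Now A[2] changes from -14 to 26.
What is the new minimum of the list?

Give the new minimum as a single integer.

Old min = -18 (at index 6)
Change: A[2] -14 -> 26
Changed element was NOT the old min.
  New min = min(old_min, new_val) = min(-18, 26) = -18

Answer: -18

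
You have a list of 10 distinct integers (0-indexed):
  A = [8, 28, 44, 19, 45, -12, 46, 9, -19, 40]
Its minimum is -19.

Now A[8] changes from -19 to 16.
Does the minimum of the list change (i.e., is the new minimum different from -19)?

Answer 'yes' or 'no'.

Old min = -19
Change: A[8] -19 -> 16
Changed element was the min; new min must be rechecked.
New min = -12; changed? yes

Answer: yes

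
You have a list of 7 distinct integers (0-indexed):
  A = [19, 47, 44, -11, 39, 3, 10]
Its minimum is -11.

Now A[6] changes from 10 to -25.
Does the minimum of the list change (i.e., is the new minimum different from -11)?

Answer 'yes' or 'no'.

Old min = -11
Change: A[6] 10 -> -25
Changed element was NOT the min; min changes only if -25 < -11.
New min = -25; changed? yes

Answer: yes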